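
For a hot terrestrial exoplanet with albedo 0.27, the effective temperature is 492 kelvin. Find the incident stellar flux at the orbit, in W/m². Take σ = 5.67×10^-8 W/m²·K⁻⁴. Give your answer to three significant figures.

18200 W/m²

Invert the energy balance for S: S = 4σT⁴/(1−α).
σT⁴ = 5.67×10⁻⁸·(492)⁴ = 3322 W/m².
S = 4·3322/0.73 = 18200 W/m².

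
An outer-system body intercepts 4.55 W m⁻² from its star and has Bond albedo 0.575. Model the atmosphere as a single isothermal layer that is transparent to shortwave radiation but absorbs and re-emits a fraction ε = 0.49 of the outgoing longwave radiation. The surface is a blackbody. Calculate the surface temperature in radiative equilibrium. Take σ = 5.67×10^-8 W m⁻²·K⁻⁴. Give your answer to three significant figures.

Effective emission temperature (TOA balance): σT_e⁴ = S(1−α)/4 = 0.4834 W m⁻² → T_e = 54.04 K.
Surface balance with a leaky layer gives σT_s⁴ = σT_e⁴·2/(2−ε), so T_s = T_e·[2/(2−0.49)]^(1/4) = 57.97 K.

58.0 K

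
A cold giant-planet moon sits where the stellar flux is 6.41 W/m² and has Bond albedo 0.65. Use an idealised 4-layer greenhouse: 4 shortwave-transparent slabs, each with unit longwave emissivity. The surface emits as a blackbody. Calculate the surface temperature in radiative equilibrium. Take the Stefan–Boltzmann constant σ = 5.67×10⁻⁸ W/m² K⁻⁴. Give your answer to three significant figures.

OLR = S(1−α)/4 = 0.5609 W/m²; the top layer radiates at T_e = 56.08 K.
For an N-layer opaque stack, T_s⁴ = (N+1)T_e⁴, hence T_s = (5)^(1/4)×56.08 K = 83.86 K.

83.9 K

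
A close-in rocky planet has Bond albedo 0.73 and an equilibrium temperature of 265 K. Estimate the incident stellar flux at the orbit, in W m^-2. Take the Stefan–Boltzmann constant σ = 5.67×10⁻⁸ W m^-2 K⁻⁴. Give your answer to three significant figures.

4140 W m^-2

Invert the energy balance for S: S = 4σT⁴/(1−α).
σT⁴ = 5.67×10⁻⁸·(265)⁴ = 279.6 W m^-2.
S = 4·279.6/0.27 = 4143 W m^-2.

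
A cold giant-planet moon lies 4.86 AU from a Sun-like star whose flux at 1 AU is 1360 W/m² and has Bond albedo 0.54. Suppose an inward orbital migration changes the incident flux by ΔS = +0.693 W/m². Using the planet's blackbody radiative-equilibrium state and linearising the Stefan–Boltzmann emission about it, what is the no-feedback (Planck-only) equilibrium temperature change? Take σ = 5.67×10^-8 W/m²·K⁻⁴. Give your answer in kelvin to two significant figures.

Irradiance scales as 1/d², so S = 1360 W/m² × (1/4.86)² = 57.58 W/m².
Unperturbed T_e = [57.58·(1−0.54)/(4σ)]^¼ = 104.0 K.
TOA radiative forcing: ΔF = (1−α)ΔS/4 = 0.46·(+0.693)/4 = 0.07969 W/m².
Planck response: λ_P = 4σT_e³ = 4·5.67×10⁻⁸·(104.0)³ = 0.2548 W/m²/K.
Hence the no-feedback warming is ΔF/(4σT_e³) = 0.313 K.

0.31 K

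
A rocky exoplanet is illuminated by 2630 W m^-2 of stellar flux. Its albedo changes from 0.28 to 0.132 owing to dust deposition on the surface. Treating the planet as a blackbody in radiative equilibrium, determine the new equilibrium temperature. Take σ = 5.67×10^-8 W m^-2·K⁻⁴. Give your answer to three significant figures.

317 kelvin

T₂ = [S(1−α₂)/(4σ)]^(1/4) = [2630·0.868/(4σ)]^(1/4) = 316.7 K.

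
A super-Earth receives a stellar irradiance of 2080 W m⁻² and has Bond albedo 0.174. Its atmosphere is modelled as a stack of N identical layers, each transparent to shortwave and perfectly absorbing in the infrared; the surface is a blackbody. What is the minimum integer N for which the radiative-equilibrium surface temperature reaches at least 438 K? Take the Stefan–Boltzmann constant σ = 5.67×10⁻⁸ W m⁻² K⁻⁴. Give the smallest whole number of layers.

4

The effective emission temperature is T_e = [S(1−α)/(4σ)]^¼ = 295.0 K.
T_s = (N+1)^(1/4)·T_e ≥ 438 K requires N+1 ≥ (T_s/T_e)⁴ = (438/295.0)⁴ = 4.858.
So N ≥ 3.858; the smallest integer is N = 4.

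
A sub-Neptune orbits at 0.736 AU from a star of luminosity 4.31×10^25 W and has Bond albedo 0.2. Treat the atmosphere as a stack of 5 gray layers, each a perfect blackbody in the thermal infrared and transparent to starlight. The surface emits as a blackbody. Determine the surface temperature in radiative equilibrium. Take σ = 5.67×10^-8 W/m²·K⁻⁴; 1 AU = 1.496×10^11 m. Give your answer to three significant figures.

Orbital distance: d = 0.736 AU = 1.101×10^11 m.
Spreading L over a sphere of radius d: S = 4.31×10^25/(4π·1.10×10^11²) = 282.9 W/m².
OLR = S(1−α)/4 = 56.58 W/m²; the top layer radiates at T_e = 177.7 K.
With N = 5 opaque layers, T_s = (N+1)^(1/4)·T_e = 6^(1/4)·177.7 = 278.2 K.

278 K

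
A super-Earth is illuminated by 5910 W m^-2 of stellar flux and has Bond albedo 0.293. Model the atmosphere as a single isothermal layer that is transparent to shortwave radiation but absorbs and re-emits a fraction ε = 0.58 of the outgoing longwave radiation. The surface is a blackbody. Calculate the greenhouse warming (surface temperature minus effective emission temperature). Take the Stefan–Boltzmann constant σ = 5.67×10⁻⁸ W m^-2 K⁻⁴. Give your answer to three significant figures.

32.9 kelvin

At the top of the atmosphere, σT_e⁴ = S(1−α)/4 = 1045 W m^-2, giving T_e = 368.4 K.
The surface balance (absorbed SW + ε·downward IR = σT_s⁴) with T_a⁴ = T_s⁴/2 reduces to T_s = T_e·[2/(2−ε)]^¼ = 401.4 K.
Greenhouse warming: T_s − T_e = 32.93 K.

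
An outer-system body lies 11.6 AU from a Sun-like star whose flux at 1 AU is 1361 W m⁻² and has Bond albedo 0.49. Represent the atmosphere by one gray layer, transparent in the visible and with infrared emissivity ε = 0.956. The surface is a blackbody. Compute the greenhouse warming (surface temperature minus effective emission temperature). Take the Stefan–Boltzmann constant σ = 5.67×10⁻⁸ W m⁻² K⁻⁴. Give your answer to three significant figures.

12.2 K

By the inverse-square law, S = 1361/11.6² = 10.11 W m⁻².
Effective emission temperature (TOA balance): σT_e⁴ = S(1−α)/4 = 1.290 W m⁻² → T_e = 69.06 K.
Surface balance with a leaky layer gives σT_s⁴ = σT_e⁴·2/(2−ε), so T_s = T_e·[2/(2−0.956)]^(1/4) = 81.25 K.
The atmosphere warms the surface by 12.19 K.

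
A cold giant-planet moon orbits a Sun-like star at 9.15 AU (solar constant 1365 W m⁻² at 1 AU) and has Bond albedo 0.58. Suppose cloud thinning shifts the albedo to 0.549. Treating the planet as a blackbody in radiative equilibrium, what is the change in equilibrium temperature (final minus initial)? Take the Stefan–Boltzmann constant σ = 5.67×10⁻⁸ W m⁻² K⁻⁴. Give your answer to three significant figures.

By the inverse-square law, S = 1365/9.15² = 16.30 W m⁻².
Before: T₁ = [16.30·0.42/(4σ)]^(1/4) = 74.13 K.
Final:   T₂ = [S(1−0.549)/(4σ)]^(1/4) = 75.46 K.
ΔT = T₂ − T₁ = 1.332 K.

1.33 K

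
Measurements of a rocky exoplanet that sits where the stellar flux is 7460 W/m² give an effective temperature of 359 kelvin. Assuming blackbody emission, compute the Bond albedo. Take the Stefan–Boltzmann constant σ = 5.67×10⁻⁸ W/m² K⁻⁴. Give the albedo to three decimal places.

0.495

Rearranging the radiative balance, α = 1 − 4σT⁴/S.
4σT⁴ = 4·5.67×10⁻⁸·(359)⁴ = 3767 W/m².
1−α = 3767/7460 = 0.5050, so α = 0.4950.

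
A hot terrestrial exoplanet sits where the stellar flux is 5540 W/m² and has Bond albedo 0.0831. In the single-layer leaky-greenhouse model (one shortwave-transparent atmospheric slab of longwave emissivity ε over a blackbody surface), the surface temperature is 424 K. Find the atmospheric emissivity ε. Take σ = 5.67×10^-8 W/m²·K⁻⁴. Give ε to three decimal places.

First, T_e = [5540·(1−0.0831)/(4σ)]^(1/4) = 386.9 K.
Since (2−ε)/2 = (T_e/T_s)⁴ = 0.6930, ε = 0.6140.

0.614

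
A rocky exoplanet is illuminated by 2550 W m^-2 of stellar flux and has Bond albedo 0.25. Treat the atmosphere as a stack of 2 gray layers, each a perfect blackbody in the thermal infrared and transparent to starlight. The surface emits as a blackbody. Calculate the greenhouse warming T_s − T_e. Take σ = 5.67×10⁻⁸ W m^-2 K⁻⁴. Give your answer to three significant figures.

95.8 K

Top-of-atmosphere balance: σT_e⁴ = S(1−α)/4 = 478.1 W m^-2 → T_e = 303.0 K.
Surface: T_s = (3)^¼·T_e = 398.8 K.
Warming: T_s − T_e = 95.78 K.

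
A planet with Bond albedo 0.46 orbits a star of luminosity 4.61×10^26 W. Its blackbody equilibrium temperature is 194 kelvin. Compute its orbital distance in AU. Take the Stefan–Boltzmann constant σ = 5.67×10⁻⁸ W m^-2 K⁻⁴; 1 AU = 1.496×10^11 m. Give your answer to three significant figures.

Energy balance gives S = 4σT⁴/(1−α) = 594.9 W m^-2.
S = L/(4πd²) → d = √(L/4πS) = √(4.61×10^26/(4π·594.9)) = 2.483×10^11 m = 1.660 AU.

1.66 AU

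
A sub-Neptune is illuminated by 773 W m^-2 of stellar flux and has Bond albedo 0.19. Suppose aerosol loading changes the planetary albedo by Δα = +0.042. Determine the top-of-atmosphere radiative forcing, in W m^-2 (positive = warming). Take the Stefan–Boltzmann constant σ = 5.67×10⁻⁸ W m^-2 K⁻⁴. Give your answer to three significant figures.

ΔF = −(S/4)Δα = −(773.0/4)×(+0.042) = -8.117 W m^-2.

-8.12 W m^-2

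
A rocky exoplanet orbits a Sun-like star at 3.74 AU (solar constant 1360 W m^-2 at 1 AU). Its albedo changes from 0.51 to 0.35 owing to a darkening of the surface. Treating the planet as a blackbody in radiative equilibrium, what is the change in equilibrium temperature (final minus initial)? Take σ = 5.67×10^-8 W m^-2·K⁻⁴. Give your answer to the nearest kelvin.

Irradiance scales as 1/d², so S = 1360 W m^-2 × (1/3.74)² = 97.23 W m^-2.
Initial: T₁ = [S(1−0.51)/(4σ)]^(1/4) = 120.4 K.
With α = 0.35, T₂ = 129.2 K.
Change: 129.2 − 120.4 = 8.812 K.

9 K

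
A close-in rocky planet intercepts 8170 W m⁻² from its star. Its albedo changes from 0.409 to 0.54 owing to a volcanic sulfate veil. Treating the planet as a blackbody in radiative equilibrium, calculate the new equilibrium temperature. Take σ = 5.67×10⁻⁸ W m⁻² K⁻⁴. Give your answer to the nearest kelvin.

359 K

With the new albedo, S(1−α₂)/4 = 939.5 W m⁻², so T₂ = 358.8 K.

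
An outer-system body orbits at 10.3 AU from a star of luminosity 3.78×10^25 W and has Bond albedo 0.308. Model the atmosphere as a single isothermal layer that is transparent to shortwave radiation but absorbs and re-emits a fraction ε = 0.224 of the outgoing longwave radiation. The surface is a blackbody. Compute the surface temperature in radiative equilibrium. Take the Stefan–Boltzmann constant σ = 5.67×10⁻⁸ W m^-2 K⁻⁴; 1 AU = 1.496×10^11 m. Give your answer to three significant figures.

d = 10.3 × 1.496×10^11 m = 1.541×10^12 m.
Spreading L over a sphere of radius d: S = 3.78×10^25/(4π·1.54×10^12²) = 1.267 W m^-2.
At the top of the atmosphere, σT_e⁴ = S(1−α)/4 = 0.2192 W m^-2, giving T_e = 44.34 K.
Surface balance with a leaky layer gives σT_s⁴ = σT_e⁴·2/(2−ε), so T_s = T_e·[2/(2−0.224)]^(1/4) = 45.68 K.

45.7 K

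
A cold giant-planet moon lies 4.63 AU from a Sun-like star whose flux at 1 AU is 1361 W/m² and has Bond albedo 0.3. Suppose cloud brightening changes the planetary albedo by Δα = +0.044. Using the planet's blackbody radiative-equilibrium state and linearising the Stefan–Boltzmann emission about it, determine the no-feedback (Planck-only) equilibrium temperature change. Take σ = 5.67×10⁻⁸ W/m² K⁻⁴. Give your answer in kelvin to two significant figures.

Flux at the orbit: S = 1361/(4.63)² = 63.49 W/m².
Reference equilibrium: T_e = [S(1−α)/(4σ)]^(1/4) = 118.3 K.
ΔF = −(S/4)Δα = −(63.49/4)×(+0.044) = -0.6984 W/m².
Linearising σT⁴ gives d(σT⁴)/dT = 4σT_e³ = 0.3756 W/m² per K.
ΔT₀ = ΔF/λ_P = -0.6984/0.3756 = -1.86 K.

-1.9 K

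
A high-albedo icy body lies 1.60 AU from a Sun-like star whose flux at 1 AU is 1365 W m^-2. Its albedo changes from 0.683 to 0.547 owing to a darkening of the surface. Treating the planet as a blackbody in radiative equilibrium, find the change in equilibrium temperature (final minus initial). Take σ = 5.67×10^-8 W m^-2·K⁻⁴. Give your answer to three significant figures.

By the inverse-square law, S = 1365/1.60² = 533.2 W m^-2.
Before: T₁ = [533.2·0.317/(4σ)]^(1/4) = 165.2 K.
With α = 0.547, T₂ = 180.6 K.
Change: 180.6 − 165.2 = 15.42 K.

15.4 K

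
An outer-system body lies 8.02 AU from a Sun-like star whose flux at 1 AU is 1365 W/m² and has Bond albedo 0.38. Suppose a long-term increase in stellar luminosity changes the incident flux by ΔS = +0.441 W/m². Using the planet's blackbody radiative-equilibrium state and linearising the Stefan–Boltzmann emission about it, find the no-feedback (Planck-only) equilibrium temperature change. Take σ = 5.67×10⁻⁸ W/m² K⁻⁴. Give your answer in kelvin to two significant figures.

Irradiance scales as 1/d², so S = 1365 W/m² × (1/8.02)² = 21.22 W/m².
Unperturbed T_e = [21.22·(1−0.38)/(4σ)]^¼ = 87.27 K.
Only a fraction (1−α) is absorbed and it's spread over 4πR², so ΔF = (1−α)ΔS/4 = 0.06835 W/m².
Planck response: λ_P = 4σT_e³ = 4·5.67×10⁻⁸·(87.27)³ = 0.1508 W/m²/K.
So ΔT₀ = 0.06835/0.1508 = 0.453 K.

0.45 kelvin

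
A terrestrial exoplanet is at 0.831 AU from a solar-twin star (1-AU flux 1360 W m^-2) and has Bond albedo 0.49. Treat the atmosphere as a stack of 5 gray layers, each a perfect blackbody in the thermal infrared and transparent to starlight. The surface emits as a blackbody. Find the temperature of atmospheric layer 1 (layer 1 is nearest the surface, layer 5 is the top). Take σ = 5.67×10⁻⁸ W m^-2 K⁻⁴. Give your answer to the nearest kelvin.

By the inverse-square law, S = 1360/0.831² = 1969 W m^-2.
OLR = S(1−α)/4 = 251.1 W m^-2; the top layer radiates at T_e = 258.0 K.
In the N-layer model, layer k (counted from the surface) has T_k = (N+1−k)^(1/4)·T_e.
T_1 = (5)^(1/4)·258.0 = 385.8 K.

386 K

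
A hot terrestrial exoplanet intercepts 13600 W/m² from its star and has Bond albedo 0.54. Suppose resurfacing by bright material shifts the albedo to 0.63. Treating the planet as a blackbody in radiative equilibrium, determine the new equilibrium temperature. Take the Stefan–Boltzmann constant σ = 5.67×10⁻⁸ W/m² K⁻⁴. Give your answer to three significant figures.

T₂ = [S(1−α₂)/(4σ)]^(1/4) = [13600·0.37/(4σ)]^(1/4) = 385.9 K.

386 kelvin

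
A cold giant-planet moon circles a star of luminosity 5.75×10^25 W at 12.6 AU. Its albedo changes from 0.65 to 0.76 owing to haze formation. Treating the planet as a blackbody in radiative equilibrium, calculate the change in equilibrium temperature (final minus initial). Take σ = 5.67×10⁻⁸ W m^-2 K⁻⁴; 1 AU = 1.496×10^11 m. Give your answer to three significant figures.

Orbital distance: d = 12.6 AU = 1.885×10^12 m.
Spreading L over a sphere of radius d: S = 5.75×10^25/(4π·1.88×10^12²) = 1.288 W m^-2.
With α = 0.65, T₁ = 37.55 K.
With α = 0.76, T₂ = 34.17 K.
ΔT = T₂ − T₁ = -3.380 K.

-3.38 K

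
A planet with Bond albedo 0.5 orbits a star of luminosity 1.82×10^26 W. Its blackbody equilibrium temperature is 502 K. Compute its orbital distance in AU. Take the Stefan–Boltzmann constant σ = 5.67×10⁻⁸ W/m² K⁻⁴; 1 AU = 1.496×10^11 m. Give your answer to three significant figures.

The flux needed for this T is 4σT⁴/(1−0.5) = 28810 W/m².
Then d = [L/(4πS)]^(1/2) = 2.242×10^10 m, i.e. 0.1499 AU.

0.150 AU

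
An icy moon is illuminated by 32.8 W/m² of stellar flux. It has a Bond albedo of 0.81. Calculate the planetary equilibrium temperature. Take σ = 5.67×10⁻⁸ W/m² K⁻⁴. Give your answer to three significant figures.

Absorbed flux (global mean): S(1−α)/4 = 32.80·0.19/4 = 1.558 W/m².
Balancing against σT⁴: T = (1.558/5.67×10⁻⁸)^(1/4) = 72.40 K.

72.4 kelvin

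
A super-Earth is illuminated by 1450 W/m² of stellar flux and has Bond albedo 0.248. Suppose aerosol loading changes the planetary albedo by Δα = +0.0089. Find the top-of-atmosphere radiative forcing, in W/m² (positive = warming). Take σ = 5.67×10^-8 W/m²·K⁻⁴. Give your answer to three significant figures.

TOA radiative forcing: ΔF = −S·Δα/4 = −1450·(+0.0089)/4 = -3.226 W/m².

-3.23 W/m²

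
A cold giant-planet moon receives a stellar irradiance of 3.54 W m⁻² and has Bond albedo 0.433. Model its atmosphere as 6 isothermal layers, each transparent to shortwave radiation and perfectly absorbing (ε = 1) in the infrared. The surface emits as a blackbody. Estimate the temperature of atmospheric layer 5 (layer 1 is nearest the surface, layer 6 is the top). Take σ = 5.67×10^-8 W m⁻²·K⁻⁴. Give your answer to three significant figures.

64.9 kelvin

The effective emission temperature is T_e = [S(1−α)/(4σ)]^¼ = 54.54 K.
In the N-layer model, layer k (counted from the surface) has T_k = (N+1−k)^(1/4)·T_e.
T_5 = (2)^(1/4)·54.54 = 64.86 K.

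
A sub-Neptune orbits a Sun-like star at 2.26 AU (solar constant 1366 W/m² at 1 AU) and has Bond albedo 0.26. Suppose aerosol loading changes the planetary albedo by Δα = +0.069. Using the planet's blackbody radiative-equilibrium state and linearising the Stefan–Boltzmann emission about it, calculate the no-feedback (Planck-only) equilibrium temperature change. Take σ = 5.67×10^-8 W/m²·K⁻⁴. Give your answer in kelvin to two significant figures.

-4.0 K

By the inverse-square law, S = 1366/2.26² = 267.4 W/m².
The baseline emission temperature is T_e = 171.9 K.
ΔF = −(S/4)Δα = −(267.4/4)×(+0.069) = -4.613 W/m².
Planck response: λ_P = 4σT_e³ = 4·5.67×10⁻⁸·(171.9)³ = 1.151 W/m²/K.
So ΔT₀ = -4.613/1.151 = -4.01 K.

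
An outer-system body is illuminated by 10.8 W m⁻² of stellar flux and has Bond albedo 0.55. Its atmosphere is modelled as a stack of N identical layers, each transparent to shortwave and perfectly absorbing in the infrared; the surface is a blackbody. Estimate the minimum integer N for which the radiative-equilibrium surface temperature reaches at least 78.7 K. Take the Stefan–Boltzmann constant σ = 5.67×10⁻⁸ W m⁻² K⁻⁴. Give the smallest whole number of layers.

1

The effective emission temperature is T_e = [S(1−α)/(4σ)]^¼ = 68.04 K.
T_s = (N+1)^(1/4)·T_e ≥ 78.7 K requires N+1 ≥ (T_s/T_e)⁴ = (78.7/68.04)⁴ = 1.790.
Rounding up, N = 1.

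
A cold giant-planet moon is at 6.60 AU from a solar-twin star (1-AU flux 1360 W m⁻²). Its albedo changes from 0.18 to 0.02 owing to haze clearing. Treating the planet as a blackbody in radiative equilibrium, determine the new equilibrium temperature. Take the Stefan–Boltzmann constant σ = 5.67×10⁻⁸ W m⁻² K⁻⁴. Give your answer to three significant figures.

108 K

Flux at the orbit: S = 1360/(6.60)² = 31.22 W m⁻².
New equilibrium: T₂ = [(1−0.02)·31.22/(4σ)]^(1/4) = 107.8 K.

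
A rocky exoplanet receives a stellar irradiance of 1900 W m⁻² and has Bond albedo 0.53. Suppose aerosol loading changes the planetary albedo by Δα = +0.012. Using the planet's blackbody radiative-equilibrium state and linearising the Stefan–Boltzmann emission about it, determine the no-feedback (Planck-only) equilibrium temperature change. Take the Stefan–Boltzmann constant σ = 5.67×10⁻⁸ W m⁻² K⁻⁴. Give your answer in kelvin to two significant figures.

-1.6 kelvin

Reference equilibrium: T_e = [S(1−α)/(4σ)]^(1/4) = 250.5 K.
ΔF = −(S/4)Δα = −(1900/4)×(+0.012) = -5.700 W m⁻².
Planck response: λ_P = 4σT_e³ = 4·5.67×10⁻⁸·(250.5)³ = 3.565 W m⁻²/K.
So ΔT₀ = -5.700/3.565 = -1.60 K.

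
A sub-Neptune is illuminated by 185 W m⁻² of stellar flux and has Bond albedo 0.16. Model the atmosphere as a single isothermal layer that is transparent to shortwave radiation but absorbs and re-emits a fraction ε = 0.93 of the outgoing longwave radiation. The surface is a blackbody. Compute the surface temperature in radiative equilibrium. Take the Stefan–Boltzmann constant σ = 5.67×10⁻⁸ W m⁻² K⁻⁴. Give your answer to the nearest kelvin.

189 K

Effective emission temperature (TOA balance): σT_e⁴ = S(1−α)/4 = 38.85 W m⁻² → T_e = 161.8 K.
For a single slab of emissivity ε, T_s⁴ = 2T_e⁴/(2−ε); thus T_s = 161.8·(1.869)^(1/4) = 189.2 K.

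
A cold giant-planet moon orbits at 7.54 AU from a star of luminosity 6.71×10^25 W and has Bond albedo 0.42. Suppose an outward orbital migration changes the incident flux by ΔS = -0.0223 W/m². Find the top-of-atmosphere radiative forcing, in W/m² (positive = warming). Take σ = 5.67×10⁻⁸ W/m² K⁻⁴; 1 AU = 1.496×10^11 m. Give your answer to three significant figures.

-0.00323 W/m²

Orbital distance: d = 7.54 AU = 1.128×10^12 m.
S = L/(4πd²) = 4.197 W/m².
ΔF = Δ[S(1−α)]/4 = (1−0.42)·-0.0223/4 = -0.003234 W/m².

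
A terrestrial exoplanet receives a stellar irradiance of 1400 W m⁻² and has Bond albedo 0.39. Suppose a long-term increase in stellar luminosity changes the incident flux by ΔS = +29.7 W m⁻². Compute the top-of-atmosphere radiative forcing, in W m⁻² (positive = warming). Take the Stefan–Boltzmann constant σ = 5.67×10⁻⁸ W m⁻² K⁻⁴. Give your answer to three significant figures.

4.53 W m⁻²

Only a fraction (1−α) is absorbed and it's spread over 4πR², so ΔF = (1−α)ΔS/4 = 4.529 W m⁻².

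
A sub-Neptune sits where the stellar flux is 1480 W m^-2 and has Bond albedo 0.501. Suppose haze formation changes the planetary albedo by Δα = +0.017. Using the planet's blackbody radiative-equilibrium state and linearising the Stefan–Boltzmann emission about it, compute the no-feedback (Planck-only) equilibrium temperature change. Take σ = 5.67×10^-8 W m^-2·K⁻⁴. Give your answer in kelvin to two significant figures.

-2.0 K

Reference equilibrium: T_e = [S(1−α)/(4σ)]^(1/4) = 238.9 K.
The change in absorbed flux is Δ[S(1−α)/4] = −SΔα/4 = -6.290 W m^-2.
Linearising σT⁴ gives d(σT⁴)/dT = 4σT_e³ = 3.092 W m^-2 per K.
So ΔT₀ = -6.290/3.092 = -2.03 K.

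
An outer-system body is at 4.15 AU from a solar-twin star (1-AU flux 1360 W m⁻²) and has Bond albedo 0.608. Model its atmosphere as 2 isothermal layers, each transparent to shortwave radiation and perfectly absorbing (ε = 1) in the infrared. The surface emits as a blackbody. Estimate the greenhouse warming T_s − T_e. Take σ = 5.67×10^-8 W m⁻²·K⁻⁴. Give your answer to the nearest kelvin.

34 K

Flux at the orbit: S = 1360/(4.15)² = 78.97 W m⁻².
The effective emission temperature is T_e = [S(1−α)/(4σ)]^¼ = 108.1 K.
Surface: T_s = (3)^¼·T_e = 142.2 K.
So the greenhouse effect raises the surface by 142.2 − 108.1 = 34.16 K.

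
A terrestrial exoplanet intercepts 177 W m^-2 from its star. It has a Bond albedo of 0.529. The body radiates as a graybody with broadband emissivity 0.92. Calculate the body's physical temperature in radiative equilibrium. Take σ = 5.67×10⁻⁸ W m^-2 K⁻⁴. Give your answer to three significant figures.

141 K

Absorbed flux (global mean): S(1−α)/4 = 177.0·0.471/4 = 20.84 W m^-2.
Equating to εσT⁴ with ε = 0.92: T = (20.84/0.92σ)^(1/4) = 141.4 K.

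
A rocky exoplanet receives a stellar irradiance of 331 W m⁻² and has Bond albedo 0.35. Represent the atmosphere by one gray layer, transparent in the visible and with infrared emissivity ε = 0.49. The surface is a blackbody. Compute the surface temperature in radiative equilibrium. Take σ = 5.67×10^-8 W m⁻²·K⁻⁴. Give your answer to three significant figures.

188 kelvin

Effective emission temperature (TOA balance): σT_e⁴ = S(1−α)/4 = 53.79 W m⁻² → T_e = 175.5 K.
For a single slab of emissivity ε, T_s⁴ = 2T_e⁴/(2−ε); thus T_s = 175.5·(1.325)^(1/4) = 188.3 K.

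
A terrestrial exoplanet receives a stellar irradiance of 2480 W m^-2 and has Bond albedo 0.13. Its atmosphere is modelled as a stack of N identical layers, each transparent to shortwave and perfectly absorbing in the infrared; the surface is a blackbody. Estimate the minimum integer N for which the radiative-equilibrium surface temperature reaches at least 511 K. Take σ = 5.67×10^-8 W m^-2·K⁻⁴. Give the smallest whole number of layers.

7

OLR = S(1−α)/4 = 539.4 W m^-2; the top layer radiates at T_e = 312.3 K.
Need (N+1)T_e⁴ ≥ T_s⁴, i.e. N+1 ≥ (511/312.3)⁴ = 7.167.
So N ≥ 6.167; the smallest integer is N = 7.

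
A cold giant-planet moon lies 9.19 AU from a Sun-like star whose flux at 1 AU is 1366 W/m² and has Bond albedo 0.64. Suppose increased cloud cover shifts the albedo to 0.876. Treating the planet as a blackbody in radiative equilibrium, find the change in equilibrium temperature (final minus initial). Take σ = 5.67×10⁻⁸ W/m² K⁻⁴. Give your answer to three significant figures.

-16.7 K

By the inverse-square law, S = 1366/9.19² = 16.17 W/m².
Before: T₁ = [16.17·0.36/(4σ)]^(1/4) = 71.18 K.
After:  T₂ = [16.17·0.124/(4σ)]^(1/4) = 54.53 K.
ΔT = T₂ − T₁ = -16.65 K.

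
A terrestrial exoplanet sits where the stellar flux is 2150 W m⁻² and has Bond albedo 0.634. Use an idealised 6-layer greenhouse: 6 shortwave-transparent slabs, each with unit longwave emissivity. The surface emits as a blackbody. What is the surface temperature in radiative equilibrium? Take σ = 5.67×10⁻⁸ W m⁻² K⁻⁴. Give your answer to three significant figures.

395 kelvin

The effective emission temperature is T_e = [S(1−α)/(4σ)]^¼ = 242.7 K.
For an N-layer opaque stack, T_s⁴ = (N+1)T_e⁴, hence T_s = (7)^(1/4)×242.7 K = 394.8 K.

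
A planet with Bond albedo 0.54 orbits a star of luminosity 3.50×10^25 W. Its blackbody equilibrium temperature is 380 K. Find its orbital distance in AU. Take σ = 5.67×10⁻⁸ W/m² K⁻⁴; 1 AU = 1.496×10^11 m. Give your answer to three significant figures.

0.110 AU

Energy balance gives S = 4σT⁴/(1−α) = 10280 W/m².
From L = 4πd²S, d = √(3.50×10^25/(4π·10280)) = 1.646×10^10 m = 0.1100 AU.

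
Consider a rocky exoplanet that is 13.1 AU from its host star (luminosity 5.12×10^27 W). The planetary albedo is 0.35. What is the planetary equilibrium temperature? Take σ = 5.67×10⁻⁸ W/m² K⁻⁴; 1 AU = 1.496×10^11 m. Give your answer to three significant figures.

Orbital distance: d = 13.1 AU = 1.960×10^12 m.
Spreading L over a sphere of radius d: S = 5.12×10^27/(4π·1.96×10^12²) = 106.1 W/m².
Averaging over the sphere, the absorbed flux is S(1−α)/4 = 17.24 W/m².
Balancing against σT⁴: T = (17.24/5.67×10⁻⁸)^(1/4) = 132.0 K.

132 K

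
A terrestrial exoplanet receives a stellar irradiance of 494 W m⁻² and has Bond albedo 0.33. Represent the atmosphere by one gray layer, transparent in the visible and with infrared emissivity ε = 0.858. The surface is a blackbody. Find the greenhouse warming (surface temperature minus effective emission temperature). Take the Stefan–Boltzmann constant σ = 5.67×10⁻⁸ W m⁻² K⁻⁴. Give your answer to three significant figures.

At the top of the atmosphere, σT_e⁴ = S(1−α)/4 = 82.74 W m⁻², giving T_e = 195.5 K.
The surface balance (absorbed SW + ε·downward IR = σT_s⁴) with T_a⁴ = T_s⁴/2 reduces to T_s = T_e·[2/(2−ε)]^¼ = 224.8 K.
The atmosphere warms the surface by 29.39 K.

29.4 kelvin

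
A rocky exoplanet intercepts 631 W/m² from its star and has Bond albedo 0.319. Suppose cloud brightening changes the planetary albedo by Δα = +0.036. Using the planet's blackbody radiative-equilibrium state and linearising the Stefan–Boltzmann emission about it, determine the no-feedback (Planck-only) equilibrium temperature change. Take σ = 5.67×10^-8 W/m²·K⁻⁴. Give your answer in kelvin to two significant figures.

Reference equilibrium: T_e = [S(1−α)/(4σ)]^(1/4) = 208.6 K.
TOA radiative forcing: ΔF = −S·Δα/4 = −631.0·(+0.036)/4 = -5.679 W/m².
The Planck feedback parameter is 4σT_e³ = 2.060 W/m²/K.
ΔT₀ = ΔF/λ_P = -5.679/2.060 = -2.76 K.

-2.8 kelvin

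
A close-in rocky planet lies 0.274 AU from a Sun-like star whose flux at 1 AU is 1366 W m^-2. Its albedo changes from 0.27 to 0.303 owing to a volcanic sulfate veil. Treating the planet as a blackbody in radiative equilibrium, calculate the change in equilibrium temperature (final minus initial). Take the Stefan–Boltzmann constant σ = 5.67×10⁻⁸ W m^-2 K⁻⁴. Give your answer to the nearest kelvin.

-6 K

By the inverse-square law, S = 1366/0.274² = 18190 W m^-2.
With α = 0.27, T₁ = 491.9 K.
With α = 0.303, T₂ = 486.3 K.
Change: 486.3 − 491.9 = -5.656 K.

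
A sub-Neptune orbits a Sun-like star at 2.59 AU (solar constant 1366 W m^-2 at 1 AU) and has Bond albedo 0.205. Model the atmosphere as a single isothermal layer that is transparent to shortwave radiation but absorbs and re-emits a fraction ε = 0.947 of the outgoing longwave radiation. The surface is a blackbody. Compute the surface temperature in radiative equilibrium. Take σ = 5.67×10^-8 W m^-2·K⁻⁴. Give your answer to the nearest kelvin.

192 kelvin

Flux at the orbit: S = 1366/(2.59)² = 203.6 W m^-2.
The planet radiates to space at T_e = [S(1−α)/(4σ)]^(1/4) = 163.5 K.
Surface balance with a leaky layer gives σT_s⁴ = σT_e⁴·2/(2−ε), so T_s = T_e·[2/(2−0.947)]^(1/4) = 191.9 K.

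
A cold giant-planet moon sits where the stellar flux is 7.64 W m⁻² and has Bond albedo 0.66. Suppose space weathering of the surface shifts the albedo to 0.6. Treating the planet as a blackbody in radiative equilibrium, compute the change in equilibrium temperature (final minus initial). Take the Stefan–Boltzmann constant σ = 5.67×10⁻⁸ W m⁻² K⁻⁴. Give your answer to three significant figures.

2.41 K

Before: T₁ = [7.640·0.34/(4σ)]^(1/4) = 58.17 K.
Final:   T₂ = [S(1−0.6)/(4σ)]^(1/4) = 60.59 K.
ΔT = T₂ − T₁ = 2.412 K.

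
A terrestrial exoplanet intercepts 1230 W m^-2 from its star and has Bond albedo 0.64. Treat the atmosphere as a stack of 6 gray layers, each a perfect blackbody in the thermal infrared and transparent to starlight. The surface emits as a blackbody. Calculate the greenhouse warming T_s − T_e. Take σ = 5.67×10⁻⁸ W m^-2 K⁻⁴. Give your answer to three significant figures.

132 kelvin

OLR = S(1−α)/4 = 110.7 W m^-2; the top layer radiates at T_e = 210.2 K.
T_s = (N+1)^(1/4)·T_e = 341.9 K.
So the greenhouse effect raises the surface by 341.9 − 210.2 = 131.7 K.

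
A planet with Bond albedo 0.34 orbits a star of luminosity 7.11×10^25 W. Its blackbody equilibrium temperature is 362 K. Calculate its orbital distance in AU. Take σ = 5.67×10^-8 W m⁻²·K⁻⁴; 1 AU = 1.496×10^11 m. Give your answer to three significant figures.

0.207 AU

Required flux: S = 4σT⁴/(1−α) = 5901 W m⁻².
S = L/(4πd²) → d = √(L/4πS) = √(7.11×10^25/(4π·5901)) = 3.096×10^10 m = 0.2070 AU.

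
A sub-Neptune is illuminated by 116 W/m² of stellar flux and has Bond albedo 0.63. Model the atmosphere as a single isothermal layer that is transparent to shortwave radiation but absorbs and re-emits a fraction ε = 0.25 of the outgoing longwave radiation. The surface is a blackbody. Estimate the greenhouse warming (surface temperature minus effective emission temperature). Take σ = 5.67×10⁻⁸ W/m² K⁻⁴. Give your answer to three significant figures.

Effective emission temperature (TOA balance): σT_e⁴ = S(1−α)/4 = 10.73 W/m² → T_e = 117.3 K.
Surface balance with a leaky layer gives σT_s⁴ = σT_e⁴·2/(2−ε), so T_s = T_e·[2/(2−0.25)]^(1/4) = 121.3 K.
Greenhouse warming: T_s − T_e = 3.981 K.

3.98 K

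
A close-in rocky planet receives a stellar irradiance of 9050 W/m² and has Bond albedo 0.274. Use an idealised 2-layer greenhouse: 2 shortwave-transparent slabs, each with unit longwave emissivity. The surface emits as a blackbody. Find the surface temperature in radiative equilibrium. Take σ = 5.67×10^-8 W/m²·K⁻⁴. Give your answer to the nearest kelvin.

The effective emission temperature is T_e = [S(1−α)/(4σ)]^¼ = 412.6 K.
With N = 2 opaque layers, T_s = (N+1)^(1/4)·T_e = 3^(1/4)·412.6 = 543.0 K.

543 K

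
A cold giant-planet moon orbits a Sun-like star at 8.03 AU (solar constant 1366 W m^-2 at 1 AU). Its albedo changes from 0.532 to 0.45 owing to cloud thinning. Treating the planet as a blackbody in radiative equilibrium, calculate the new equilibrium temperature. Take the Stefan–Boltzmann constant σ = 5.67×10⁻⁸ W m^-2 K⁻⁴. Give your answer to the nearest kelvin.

Irradiance scales as 1/d², so S = 1366 W m^-2 × (1/8.03)² = 21.18 W m^-2.
New equilibrium: T₂ = [(1−0.45)·21.18/(4σ)]^(1/4) = 84.66 K.

85 kelvin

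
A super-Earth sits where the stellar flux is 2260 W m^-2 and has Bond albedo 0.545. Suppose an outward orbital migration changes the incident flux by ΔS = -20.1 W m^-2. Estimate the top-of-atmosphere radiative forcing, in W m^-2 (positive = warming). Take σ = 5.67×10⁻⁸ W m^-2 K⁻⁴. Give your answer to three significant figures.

-2.29 W m^-2

TOA radiative forcing: ΔF = (1−α)ΔS/4 = 0.455·(-20.1)/4 = -2.286 W m^-2.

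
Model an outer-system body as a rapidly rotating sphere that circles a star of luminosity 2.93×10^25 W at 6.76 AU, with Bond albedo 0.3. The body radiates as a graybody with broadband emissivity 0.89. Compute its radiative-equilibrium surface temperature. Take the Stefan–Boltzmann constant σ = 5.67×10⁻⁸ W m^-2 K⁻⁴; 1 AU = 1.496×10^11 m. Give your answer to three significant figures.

53.0 kelvin

d = 6.76 × 1.496×10^11 m = 1.011×10^12 m.
Flux at the orbit: S = L/(4πd²) = 2.93×10^25/(4π·(1.01×10^12)²) = 2.280 W m^-2.
Absorbed flux (global mean): S(1−α)/4 = 2.280·0.7/4 = 0.3990 W m^-2.
Equating to εσT⁴ with ε = 0.89: T = (0.3990/0.89σ)^(1/4) = 53.03 K.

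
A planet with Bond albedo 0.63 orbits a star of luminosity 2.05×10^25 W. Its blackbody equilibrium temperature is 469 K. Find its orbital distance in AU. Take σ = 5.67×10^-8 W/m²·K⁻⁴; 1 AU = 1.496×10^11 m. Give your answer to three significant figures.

0.0496 AU

The flux needed for this T is 4σT⁴/(1−0.63) = 29660 W/m².
S = L/(4πd²) → d = √(L/4πS) = √(2.05×10^25/(4π·29660)) = 7.417×10^9 m = 0.04958 AU.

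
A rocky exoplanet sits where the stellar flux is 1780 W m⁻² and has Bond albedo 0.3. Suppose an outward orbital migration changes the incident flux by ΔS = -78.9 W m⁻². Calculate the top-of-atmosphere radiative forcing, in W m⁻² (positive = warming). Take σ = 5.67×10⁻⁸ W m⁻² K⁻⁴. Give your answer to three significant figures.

-13.8 W m⁻²

TOA radiative forcing: ΔF = (1−α)ΔS/4 = 0.7·(-78.9)/4 = -13.81 W m⁻².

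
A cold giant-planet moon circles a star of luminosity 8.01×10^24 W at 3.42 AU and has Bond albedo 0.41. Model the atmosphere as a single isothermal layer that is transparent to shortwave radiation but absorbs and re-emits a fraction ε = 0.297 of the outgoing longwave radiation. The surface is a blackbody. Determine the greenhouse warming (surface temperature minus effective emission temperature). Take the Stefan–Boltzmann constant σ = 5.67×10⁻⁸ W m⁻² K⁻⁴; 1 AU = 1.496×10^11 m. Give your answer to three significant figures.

2.06 kelvin

d = 3.42 × 1.496×10^11 m = 5.116×10^11 m.
Spreading L over a sphere of radius d: S = 8.01×10^24/(4π·5.12×10^11²) = 2.435 W m⁻².
At the top of the atmosphere, σT_e⁴ = S(1−α)/4 = 0.3592 W m⁻², giving T_e = 50.17 K.
For a single slab of emissivity ε, T_s⁴ = 2T_e⁴/(2−ε); thus T_s = 50.17·(1.174)^(1/4) = 52.23 K.
The atmosphere warms the surface by 2.057 K.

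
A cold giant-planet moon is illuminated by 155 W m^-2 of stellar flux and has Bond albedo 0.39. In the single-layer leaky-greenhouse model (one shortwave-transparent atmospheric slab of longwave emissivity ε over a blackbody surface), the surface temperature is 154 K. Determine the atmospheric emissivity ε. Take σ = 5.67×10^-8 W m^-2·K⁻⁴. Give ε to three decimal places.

0.518

Effective temperature: T_e = [S(1−α)/(4σ)]^(1/4) = 142.9 K.
T_s⁴ = T_e⁴·2/(2−ε) → ε = 2 − 2(T_e/T_s)⁴ = 2 − 2·(142.9/154)⁴ = 0.5176.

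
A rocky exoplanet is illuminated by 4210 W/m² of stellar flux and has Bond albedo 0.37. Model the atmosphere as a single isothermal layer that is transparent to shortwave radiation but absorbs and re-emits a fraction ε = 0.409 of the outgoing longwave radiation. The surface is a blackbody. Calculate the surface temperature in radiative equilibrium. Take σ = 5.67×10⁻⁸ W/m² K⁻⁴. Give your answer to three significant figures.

Effective emission temperature (TOA balance): σT_e⁴ = S(1−α)/4 = 663.1 W/m² → T_e = 328.8 K.
Surface balance with a leaky layer gives σT_s⁴ = σT_e⁴·2/(2−ε), so T_s = T_e·[2/(2−0.409)]^(1/4) = 348.2 K.

348 kelvin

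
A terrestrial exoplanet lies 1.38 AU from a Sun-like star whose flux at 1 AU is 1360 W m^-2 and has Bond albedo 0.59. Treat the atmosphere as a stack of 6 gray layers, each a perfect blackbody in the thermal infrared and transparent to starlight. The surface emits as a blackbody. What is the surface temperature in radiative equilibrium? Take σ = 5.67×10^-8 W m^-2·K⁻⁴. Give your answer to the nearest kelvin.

Flux at the orbit: S = 1360/(1.38)² = 714.1 W m^-2.
The effective emission temperature is T_e = [S(1−α)/(4σ)]^¼ = 189.6 K.
With N = 6 opaque layers, T_s = (N+1)^(1/4)·T_e = 7^(1/4)·189.6 = 308.3 K.

308 kelvin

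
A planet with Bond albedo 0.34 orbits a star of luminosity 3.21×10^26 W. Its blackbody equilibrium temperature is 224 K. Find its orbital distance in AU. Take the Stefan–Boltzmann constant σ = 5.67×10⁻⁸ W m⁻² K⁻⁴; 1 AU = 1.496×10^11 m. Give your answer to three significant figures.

1.15 AU

The flux needed for this T is 4σT⁴/(1−0.34) = 865.1 W m⁻².
Then d = [L/(4πS)]^(1/2) = 1.718×10^11 m, i.e. 1.149 AU.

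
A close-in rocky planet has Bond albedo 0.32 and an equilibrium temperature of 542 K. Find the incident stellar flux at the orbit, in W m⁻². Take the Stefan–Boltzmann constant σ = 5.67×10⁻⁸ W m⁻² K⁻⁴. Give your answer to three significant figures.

Invert the energy balance for S: S = 4σT⁴/(1−α).
σT⁴ = 5.67×10⁻⁸·(542)⁴ = 4893 W m⁻².
S = 4·4893/0.68 = 28780 W m⁻².

28800 W m⁻²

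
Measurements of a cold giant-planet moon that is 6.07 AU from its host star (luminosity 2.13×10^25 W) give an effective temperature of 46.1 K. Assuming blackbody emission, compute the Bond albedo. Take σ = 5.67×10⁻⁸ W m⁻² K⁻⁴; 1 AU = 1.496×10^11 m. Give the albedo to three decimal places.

d = 6.07 × 1.496×10^11 m = 9.081×10^11 m.
Flux at the orbit: S = L/(4πd²) = 2.13×10^25/(4π·(9.08×10^11)²) = 2.056 W m⁻².
Rearranging the radiative balance, α = 1 − 4σT⁴/S.
4σT⁴ = 4·5.67×10⁻⁸·(46.1)⁴ = 1.024 W m⁻².
1−α = 1.024/2.056 = 0.4983, so α = 0.5017.

0.502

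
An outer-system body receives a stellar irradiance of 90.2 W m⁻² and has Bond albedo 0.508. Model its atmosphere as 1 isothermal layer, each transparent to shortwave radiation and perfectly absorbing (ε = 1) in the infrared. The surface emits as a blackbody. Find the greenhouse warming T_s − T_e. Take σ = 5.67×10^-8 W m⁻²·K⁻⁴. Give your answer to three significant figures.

22.4 K

Top-of-atmosphere balance: σT_e⁴ = S(1−α)/4 = 11.09 W m⁻² → T_e = 118.3 K.
T_s = (N+1)^(1/4)·T_e = 140.6 K.
So the greenhouse effect raises the surface by 140.6 − 118.3 = 22.38 K.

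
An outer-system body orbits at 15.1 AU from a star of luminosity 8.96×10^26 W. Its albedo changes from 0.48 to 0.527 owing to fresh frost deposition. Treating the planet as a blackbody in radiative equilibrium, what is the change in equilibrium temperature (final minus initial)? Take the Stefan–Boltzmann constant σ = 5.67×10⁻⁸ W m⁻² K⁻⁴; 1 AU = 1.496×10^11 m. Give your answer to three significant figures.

-1.76 K

Orbital distance: d = 15.1 AU = 2.259×10^12 m.
Spreading L over a sphere of radius d: S = 8.96×10^26/(4π·2.26×10^12²) = 13.97 W m⁻².
Initial: T₁ = [S(1−0.48)/(4σ)]^(1/4) = 75.23 K.
After:  T₂ = [13.97·0.473/(4σ)]^(1/4) = 73.47 K.
ΔT = T₂ − T₁ = -1.761 K.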